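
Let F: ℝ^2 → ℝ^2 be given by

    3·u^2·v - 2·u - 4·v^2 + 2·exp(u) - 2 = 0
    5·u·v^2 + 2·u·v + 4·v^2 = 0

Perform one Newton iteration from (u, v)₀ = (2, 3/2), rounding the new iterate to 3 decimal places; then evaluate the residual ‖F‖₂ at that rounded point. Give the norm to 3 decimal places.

12.169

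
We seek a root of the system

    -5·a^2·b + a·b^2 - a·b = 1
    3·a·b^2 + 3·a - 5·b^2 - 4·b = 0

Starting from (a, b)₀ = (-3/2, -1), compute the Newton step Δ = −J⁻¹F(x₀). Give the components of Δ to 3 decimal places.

(0.267, 0.560)

At (-3/2, -1): F = (7.250, -10.000).
Jacobian J = [[-10·a·b + b^2 - b, -5·a^2 + 2·a·b - a], [3·b^2 + 3, 6·a·b - 10·b - 4]].
At the point, J = [[-13.000, -6.750], [6.000, 15.000]] (det J = -154.500).
Solving J·Δ = −F gives Δ = (0.267, 0.560).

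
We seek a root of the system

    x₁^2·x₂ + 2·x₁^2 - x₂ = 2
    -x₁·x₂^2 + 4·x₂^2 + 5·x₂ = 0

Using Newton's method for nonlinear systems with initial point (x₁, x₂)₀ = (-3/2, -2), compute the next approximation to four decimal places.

(1.5000, -2.0000)

At (-3/2, -2): F = (0.0000, 12.0000).
Jacobian J = [[2·x₁·x₂ + 4·x₁, x₁^2 - 1], [-x₂^2, -2·x₁·x₂ + 8·x₂ + 5]].
At the point, J = [[0.0000, 1.2500], [-4.0000, -17.0000]] (det J = 5.0000).
Solving J·Δ = −F gives Δ = (3.0000, 0.0000).
Then the next iterate is (x₁, x₂)₁ = (1.5000, -2.0000).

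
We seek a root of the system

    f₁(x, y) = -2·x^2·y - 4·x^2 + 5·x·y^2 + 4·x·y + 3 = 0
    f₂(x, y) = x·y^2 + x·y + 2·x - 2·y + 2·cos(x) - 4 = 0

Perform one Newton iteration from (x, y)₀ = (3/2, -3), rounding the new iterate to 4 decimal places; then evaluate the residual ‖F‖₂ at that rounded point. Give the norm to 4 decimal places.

At (3/2, -3): F = (57.0000, 14.141474).
Jacobian J = [[-4·x·y - 8·x + 5·y^2 + 4·y, -2·x^2 + 10·x·y + 4·x], [y^2 + y - 2·sin(x) + 2, 2·x·y + x - 2]].
At the point, J = [[39.0000, -43.5000], [6.005010, -9.5000]] (det J = -109.282064).
Solving J·Δ = −F gives Δ = (0.6740, 1.9146).
Then the next iterate is (x, y)₁ = (2.1740, -1.0854).
Re-evaluating at (2.1740, -1.0854): F = (-2.278070, 1.585748), so ‖F‖₂ = 2.7756.

2.7756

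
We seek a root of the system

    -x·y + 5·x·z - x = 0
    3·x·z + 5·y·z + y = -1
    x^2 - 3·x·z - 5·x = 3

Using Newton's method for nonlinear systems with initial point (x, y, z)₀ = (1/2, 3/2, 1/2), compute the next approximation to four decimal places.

(-0.5348, 0.4721, 0.2944)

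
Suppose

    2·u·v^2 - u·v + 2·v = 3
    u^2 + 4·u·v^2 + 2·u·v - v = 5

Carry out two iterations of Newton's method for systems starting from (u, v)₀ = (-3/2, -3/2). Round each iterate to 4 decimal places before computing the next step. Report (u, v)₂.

At (-3/2, -3/2): F = (-15.0000, -10.2500).
Jacobian J = [[2·v^2 - v, 4·u·v - u + 2], [2·u + 4·v^2 + 2·v, 8·u·v + 2·u - 1]].
At the point, J = [[6.0000, 12.5000], [3.0000, 14.0000]] (det J = 46.5000).
Solving J·Δ = −F gives Δ = (1.7608, 0.3548).
Then the next iterate is (u, v)₁ = (0.2608, -1.1452).
Round to (0.2608, -1.1452) and repeat: F = (-4.307662, -3.015981), J = [[3.768166, 0.544527], [3.477132, -2.867745]].
Δ = (1.1021, 0.2845), so (u, v)₂ = (1.3629, -0.8607).

(1.3629, -0.8607)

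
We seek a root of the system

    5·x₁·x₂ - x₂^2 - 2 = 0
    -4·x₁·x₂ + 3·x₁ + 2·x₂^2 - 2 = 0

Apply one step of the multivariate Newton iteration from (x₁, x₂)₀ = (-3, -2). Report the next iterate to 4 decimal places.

At (-3, -2): F = (24.0000, -27.0000).
Jacobian J = [[5·x₂, 5·x₁ - 2·x₂], [-4·x₂ + 3, -4·x₁ + 4·x₂]].
At the point, J = [[-10.0000, -11.0000], [11.0000, 4.0000]] (det J = 81.0000).
Solving J·Δ = −F gives Δ = (2.4815, -0.0741).
Then the next iterate is (x₁, x₂)₁ = (-0.5185, -2.0741).

(-0.5185, -2.0741)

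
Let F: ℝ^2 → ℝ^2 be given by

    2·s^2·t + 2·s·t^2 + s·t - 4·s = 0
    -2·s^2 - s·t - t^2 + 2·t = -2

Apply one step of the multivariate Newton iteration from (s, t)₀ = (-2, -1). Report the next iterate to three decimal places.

At (-2, -1): F = (-2.000, -11.000).
Jacobian J = [[4·s·t + 2·t^2 + t - 4, 2·s^2 + 4·s·t + s], [-4·s - t, -s - 2·t + 2]].
At the point, J = [[5.000, 14.000], [9.000, 6.000]] (det J = -96.000).
Solving J·Δ = −F gives Δ = (1.479, -0.385).
Then the next iterate is (s, t)₁ = (-0.521, -1.385).

(-0.521, -1.385)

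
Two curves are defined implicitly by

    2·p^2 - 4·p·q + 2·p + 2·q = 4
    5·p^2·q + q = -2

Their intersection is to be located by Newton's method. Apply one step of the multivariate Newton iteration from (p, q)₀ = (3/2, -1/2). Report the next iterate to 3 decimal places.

At (3/2, -1/2): F = (5.500, -4.125).
Jacobian J = [[4·p - 4·q + 2, -4·p + 2], [10·p·q, 5·p^2 + 1]].
At the point, J = [[10.000, -4.000], [-7.500, 12.250]] (det J = 92.500).
Solving J·Δ = −F gives Δ = (-0.550, 0.000).
Then the next iterate is (p, q)₁ = (0.950, -0.500).

(0.950, -0.500)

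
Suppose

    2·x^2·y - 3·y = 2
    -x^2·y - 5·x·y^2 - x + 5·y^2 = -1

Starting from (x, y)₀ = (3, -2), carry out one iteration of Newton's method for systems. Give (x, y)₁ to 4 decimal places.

At (3, -2): F = (-32.0000, -24.0000).
Jacobian J = [[4·x·y, 2·x^2 - 3], [-2·x·y - 5·y^2 - 1, -x^2 - 10·x·y + 10·y]].
At the point, J = [[-24.0000, 15.0000], [-9.0000, 31.0000]] (det J = -609.0000).
Solving J·Δ = −F gives Δ = (-1.0378, 0.4729).
Then the next iterate is (x, y)₁ = (1.9622, -1.5271).

(1.9622, -1.5271)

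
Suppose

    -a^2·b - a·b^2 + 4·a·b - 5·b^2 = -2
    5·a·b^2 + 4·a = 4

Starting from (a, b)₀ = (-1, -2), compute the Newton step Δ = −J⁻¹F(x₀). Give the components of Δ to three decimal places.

At (-1, -2): F = (-4.000, -28.000).
Jacobian J = [[-2·a·b - b^2 + 4·b, -a^2 - 2·a·b + 4·a - 10·b], [5·b^2 + 4, 10·a·b]].
At the point, J = [[-16.000, 11.000], [24.000, 20.000]] (det J = -584.000).
Solving J·Δ = −F gives Δ = (0.390, 0.932).

(0.390, 0.932)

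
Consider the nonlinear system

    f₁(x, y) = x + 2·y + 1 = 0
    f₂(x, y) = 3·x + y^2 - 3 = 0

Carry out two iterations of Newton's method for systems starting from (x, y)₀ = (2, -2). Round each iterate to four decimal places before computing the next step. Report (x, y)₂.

At (2, -2): F = (-1.0000, 7.0000).
Jacobian J = [[1, 2], [3, 2·y]].
At the point, J = [[1.0000, 2.0000], [3.0000, -4.0000]] (det J = -10.0000).
Solving J·Δ = −F gives Δ = (-1.0000, 1.0000).
Then the next iterate is (x, y)₁ = (1.0000, -1.0000).
Round to (1.0000, -1.0000) and repeat: F = (0.0000, 1.0000), J = [[1.0000, 2.0000], [3.0000, -2.0000]].
Δ = (-0.2500, 0.1250), so (x, y)₂ = (0.7500, -0.8750).

(0.7500, -0.8750)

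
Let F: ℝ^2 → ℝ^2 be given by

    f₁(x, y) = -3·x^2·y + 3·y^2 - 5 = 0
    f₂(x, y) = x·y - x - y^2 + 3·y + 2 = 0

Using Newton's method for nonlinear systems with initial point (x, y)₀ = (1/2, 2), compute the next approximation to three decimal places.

(-5.970, -1.939)

At (1/2, 2): F = (5.500, 4.500).
Jacobian J = [[-6·x·y, -3·x^2 + 6·y], [y - 1, x - 2·y + 3]].
At the point, J = [[-6.000, 11.250], [1.000, -0.500]] (det J = -8.250).
Solving J·Δ = −F gives Δ = (-6.470, -3.939).
Then the next iterate is (x, y)₁ = (-5.970, -1.939).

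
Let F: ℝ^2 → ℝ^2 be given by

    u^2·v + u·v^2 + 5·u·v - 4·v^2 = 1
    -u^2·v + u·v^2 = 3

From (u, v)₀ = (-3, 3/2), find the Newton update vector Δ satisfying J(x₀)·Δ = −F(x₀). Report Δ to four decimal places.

(0.5659, -0.9380)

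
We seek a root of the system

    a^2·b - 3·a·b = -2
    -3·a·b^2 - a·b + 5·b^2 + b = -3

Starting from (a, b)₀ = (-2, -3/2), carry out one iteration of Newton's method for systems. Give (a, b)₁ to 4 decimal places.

(-1.4000, -0.8300)

At (-2, -3/2): F = (-13.0000, 23.2500).
Jacobian J = [[2·a·b - 3·b, a^2 - 3·a], [-3·b^2 - b, -6·a·b - a + 10·b + 1]].
At the point, J = [[10.5000, 10.0000], [-5.2500, -30.0000]] (det J = -262.5000).
Solving J·Δ = −F gives Δ = (0.6000, 0.6700).
Then the next iterate is (a, b)₁ = (-1.4000, -0.8300).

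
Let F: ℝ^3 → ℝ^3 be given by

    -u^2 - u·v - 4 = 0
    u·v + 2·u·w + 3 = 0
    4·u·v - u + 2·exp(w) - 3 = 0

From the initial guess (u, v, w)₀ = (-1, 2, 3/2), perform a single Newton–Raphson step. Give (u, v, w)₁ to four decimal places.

At (-1, 2, 3/2): F = (-3.0000, -2.0000, -1.036622).
Jacobian J = [[-2·u - v, -u, 0], [v + 2·w, u, 2·u], [4·v - 1, 4·u, 2·exp(w)]].
At the point, J = [[0.0000, 1.0000, 0.0000], [5.0000, -1.0000, -2.0000], [7.0000, -4.0000, 8.963378]] (det J = -58.816891).
Solving J·Δ = −F gives Δ = (1.2053, 3.0000, 0.5132).
Then the next iterate is (u, v, w)₁ = (0.2053, 5.0000, 2.0132).

(0.2053, 5.0000, 2.0132)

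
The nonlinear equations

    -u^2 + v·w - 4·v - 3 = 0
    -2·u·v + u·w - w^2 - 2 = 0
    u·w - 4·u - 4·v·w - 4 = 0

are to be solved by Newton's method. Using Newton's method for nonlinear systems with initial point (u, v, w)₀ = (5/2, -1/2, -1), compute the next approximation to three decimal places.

At (5/2, -1/2, -1): F = (-6.750, -3.000, -18.500).
Jacobian J = [[-2·u, w - 4, v], [-2·v + w, -2·u, u - 2·w], [w - 4, -4·w, u - 4·v]].
At the point, J = [[-5.000, -5.000, -0.500], [0.000, -5.000, 4.500], [-5.000, 4.000, 4.500]] (det J = 327.500).
Solving J·Δ = −F gives Δ = (-2.059, 0.578, 1.309).
Then the next iterate is (u, v, w)₁ = (0.441, 0.078, 0.309).

(0.441, 0.078, 0.309)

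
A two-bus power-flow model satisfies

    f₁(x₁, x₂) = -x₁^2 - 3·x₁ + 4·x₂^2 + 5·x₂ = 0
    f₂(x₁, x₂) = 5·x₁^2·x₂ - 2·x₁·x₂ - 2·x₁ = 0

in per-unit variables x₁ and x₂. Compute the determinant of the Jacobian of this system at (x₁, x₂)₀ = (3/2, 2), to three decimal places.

-553.500

J = [[-2·x₁ - 3, 8·x₂ + 5], [10·x₁·x₂ - 2·x₂ - 2, 5·x₁^2 - 2·x₁]].
At the point, J = [[-6.000, 21.000], [24.000, 8.250]].
det J = -553.500.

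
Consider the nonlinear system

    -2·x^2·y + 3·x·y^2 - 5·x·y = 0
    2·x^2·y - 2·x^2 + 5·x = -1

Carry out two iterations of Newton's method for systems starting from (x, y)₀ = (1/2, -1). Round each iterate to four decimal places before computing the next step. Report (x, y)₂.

(-0.5633, -1.8564)

At (1/2, -1): F = (4.5000, 2.5000).
Jacobian J = [[-4·x·y + 3·y^2 - 5·y, -2·x^2 + 6·x·y - 5·x], [4·x·y - 4·x + 5, 2·x^2]].
At the point, J = [[10.0000, -6.0000], [1.0000, 0.5000]] (det J = 11.0000).
Solving J·Δ = −F gives Δ = (-1.5682, -1.8636).
Then the next iterate is (x, y)₁ = (-1.0682, -2.8636).
Round to (-1.0682, -2.8636) and repeat: F = (-35.037836, -13.158131), J = [[26.683025, 21.412283], [21.508390, 2.282102]].
Δ = (0.5049, 1.0072), so (x, y)₂ = (-0.5633, -1.8564).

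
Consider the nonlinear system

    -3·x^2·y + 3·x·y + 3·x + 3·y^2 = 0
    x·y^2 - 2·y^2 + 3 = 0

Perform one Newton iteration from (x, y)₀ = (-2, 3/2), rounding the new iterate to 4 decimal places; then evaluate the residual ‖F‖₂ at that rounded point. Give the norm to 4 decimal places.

7.2174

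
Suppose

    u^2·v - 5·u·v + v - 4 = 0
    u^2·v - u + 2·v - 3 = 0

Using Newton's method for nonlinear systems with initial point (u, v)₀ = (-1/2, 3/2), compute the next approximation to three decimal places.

At (-1/2, 3/2): F = (1.625, 0.875).
Jacobian J = [[2·u·v - 5·v, u^2 - 5·u + 1], [2·u·v - 1, u^2 + 2]].
At the point, J = [[-9.000, 3.750], [-2.500, 2.250]] (det J = -10.875).
Solving J·Δ = −F gives Δ = (0.034, -0.351).
Then the next iterate is (u, v)₁ = (-0.466, 1.149).

(-0.466, 1.149)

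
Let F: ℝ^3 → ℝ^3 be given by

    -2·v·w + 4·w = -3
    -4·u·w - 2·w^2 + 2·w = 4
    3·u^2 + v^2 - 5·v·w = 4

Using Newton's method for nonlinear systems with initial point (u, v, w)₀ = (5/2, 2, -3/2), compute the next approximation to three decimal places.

(2.817, 1.000, 1.200)

At (5/2, 2, -3/2): F = (3.000, 3.500, 33.750).
Jacobian J = [[0, -2·w, -2·v + 4], [-4·w, 0, -4·u - 4·w + 2], [6·u, 2·v - 5·w, -5·v]].
At the point, J = [[0.000, 3.000, 0.000], [6.000, 0.000, -2.000], [15.000, 11.500, -10.000]] (det J = 90.000).
Solving J·Δ = −F gives Δ = (0.317, -1.000, 2.700).
Then the next iterate is (u, v, w)₁ = (2.817, 1.000, 1.200).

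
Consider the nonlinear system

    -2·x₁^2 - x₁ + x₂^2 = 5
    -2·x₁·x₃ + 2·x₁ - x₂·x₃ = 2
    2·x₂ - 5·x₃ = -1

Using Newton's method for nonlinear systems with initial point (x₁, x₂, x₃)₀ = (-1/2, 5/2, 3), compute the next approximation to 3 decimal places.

At (-1/2, 5/2, 3): F = (1.250, -7.500, -9.000).
Jacobian J = [[-4·x₁ - 1, 2·x₂, 0], [-2·x₃ + 2, -x₃, -2·x₁ - x₂], [0, 2, -5]].
At the point, J = [[1.000, 5.000, 0.000], [-4.000, -3.000, -1.500], [0.000, 2.000, -5.000]] (det J = -82.000).
Solving J·Δ = −F gives Δ = (-1.189, -0.012, -1.805).
Then the next iterate is (x₁, x₂, x₃)₁ = (-1.689, 2.488, 1.195).

(-1.689, 2.488, 1.195)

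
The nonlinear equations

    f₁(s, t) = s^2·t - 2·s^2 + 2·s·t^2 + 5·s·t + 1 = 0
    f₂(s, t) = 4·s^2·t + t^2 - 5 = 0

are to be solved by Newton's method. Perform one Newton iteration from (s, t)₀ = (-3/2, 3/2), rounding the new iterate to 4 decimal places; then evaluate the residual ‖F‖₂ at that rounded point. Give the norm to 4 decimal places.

14.4075

At (-3/2, 3/2): F = (-18.1250, 10.7500).
Jacobian J = [[2·s·t - 4·s + 2·t^2 + 5·t, s^2 + 4·s·t + 5·s], [8·s·t, 4·s^2 + 2·t]].
At the point, J = [[13.5000, -14.2500], [-18.0000, 12.0000]] (det J = -94.5000).
Solving J·Δ = −F gives Δ = (-0.6806, -1.9167).
Then the next iterate is (s, t)₁ = (-2.1806, -0.4167).
Re-evaluating at (-2.1806, -0.4167): F = (-6.705442, -12.752022), so ‖F‖₂ = 14.4075.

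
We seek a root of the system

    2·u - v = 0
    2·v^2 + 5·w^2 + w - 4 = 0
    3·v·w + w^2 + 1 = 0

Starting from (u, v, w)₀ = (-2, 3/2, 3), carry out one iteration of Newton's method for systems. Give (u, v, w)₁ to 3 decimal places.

At (-2, 3/2, 3): F = (-5.500, 48.500, 23.500).
Jacobian J = [[2, -1, 0], [0, 4·v, 10·w + 1], [0, 3·w, 3·v + 2·w]].
At the point, J = [[2.000, -1.000, 0.000], [0.000, 6.000, 31.000], [0.000, 9.000, 10.500]] (det J = -432.000).
Solving J·Δ = −F gives Δ = (2.242, -1.015, -1.368).
Then the next iterate is (u, v, w)₁ = (0.242, 0.485, 1.632).

(0.242, 0.485, 1.632)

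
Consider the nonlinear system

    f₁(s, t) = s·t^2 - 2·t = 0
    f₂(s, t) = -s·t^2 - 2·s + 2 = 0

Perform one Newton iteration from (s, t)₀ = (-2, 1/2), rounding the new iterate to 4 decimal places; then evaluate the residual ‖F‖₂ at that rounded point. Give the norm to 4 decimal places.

0.7455

At (-2, 1/2): F = (-1.5000, 6.5000).
Jacobian J = [[t^2, 2·s·t - 2], [-t^2 - 2, -2·s·t]].
At the point, J = [[0.2500, -4.0000], [-2.2500, 2.0000]] (det J = -8.5000).
Solving J·Δ = −F gives Δ = (2.7059, -0.2059).
Then the next iterate is (s, t)₁ = (0.7059, 0.2941).
Re-evaluating at (0.7059, 0.2941): F = (-0.527143, 0.527143), so ‖F‖₂ = 0.7455.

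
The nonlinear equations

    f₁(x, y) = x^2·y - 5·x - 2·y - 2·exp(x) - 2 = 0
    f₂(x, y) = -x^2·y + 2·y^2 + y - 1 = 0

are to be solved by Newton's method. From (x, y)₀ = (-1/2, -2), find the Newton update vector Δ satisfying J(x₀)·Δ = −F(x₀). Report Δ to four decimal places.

At (-1/2, -2): F = (2.786939, 5.5000).
Jacobian J = [[2·x·y - 2·exp(x) - 5, x^2 - 2], [-2·x·y, -x^2 + 4·y + 1]].
At the point, J = [[-4.213061, -1.7500], [-2.0000, -7.2500]] (det J = 27.044695).
Solving J·Δ = −F gives Δ = (0.3912, 0.6507).

(0.3912, 0.6507)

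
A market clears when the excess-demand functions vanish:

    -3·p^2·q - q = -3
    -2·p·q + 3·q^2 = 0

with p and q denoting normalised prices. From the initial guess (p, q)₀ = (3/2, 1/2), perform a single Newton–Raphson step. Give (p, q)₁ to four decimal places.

(0.7500, 0.8226)

At (3/2, 1/2): F = (-0.8750, -0.7500).
Jacobian J = [[-6·p·q, -3·p^2 - 1], [-2·q, -2·p + 6·q]].
At the point, J = [[-4.5000, -7.7500], [-1.0000, 0.0000]] (det J = -7.7500).
Solving J·Δ = −F gives Δ = (-0.7500, 0.3226).
Then the next iterate is (p, q)₁ = (0.7500, 0.8226).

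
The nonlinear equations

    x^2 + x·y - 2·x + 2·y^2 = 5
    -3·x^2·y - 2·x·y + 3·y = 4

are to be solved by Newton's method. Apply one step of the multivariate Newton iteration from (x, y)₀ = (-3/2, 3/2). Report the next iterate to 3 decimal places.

At (-3/2, 3/2): F = (2.500, -5.125).
Jacobian J = [[2·x + y - 2, x + 4·y], [-6·x·y - 2·y, -3·x^2 - 2·x + 3]].
At the point, J = [[-3.500, 4.500], [10.500, -0.750]] (det J = -44.625).
Solving J·Δ = −F gives Δ = (0.475, -0.186).
Then the next iterate is (x, y)₁ = (-1.025, 1.314).

(-1.025, 1.314)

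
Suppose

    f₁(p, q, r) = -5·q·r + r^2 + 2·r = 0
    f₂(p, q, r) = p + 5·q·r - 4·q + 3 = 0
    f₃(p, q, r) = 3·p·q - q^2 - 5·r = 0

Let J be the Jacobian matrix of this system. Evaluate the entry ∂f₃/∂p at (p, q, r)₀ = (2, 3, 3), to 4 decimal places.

9.0000

∂f₃/∂p = 3·q.
At (2, 3, 3) this is 9.0000.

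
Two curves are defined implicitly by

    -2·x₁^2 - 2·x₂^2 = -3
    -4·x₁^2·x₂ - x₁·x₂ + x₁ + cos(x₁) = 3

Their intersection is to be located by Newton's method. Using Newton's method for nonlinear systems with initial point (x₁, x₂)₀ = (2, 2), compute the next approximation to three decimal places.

(1.487, 0.888)

At (2, 2): F = (-13.000, -37.41615).
Jacobian J = [[-4·x₁, -4·x₂], [-8·x₁·x₂ - x₂ - sin(x₁) + 1, -4·x₁^2 - x₁]].
At the point, J = [[-8.000, -8.000], [-33.90930, -18.000]] (det J = -127.27438).
Solving J·Δ = −F gives Δ = (-0.513, -1.112).
Then the next iterate is (x₁, x₂)₁ = (1.487, 0.888).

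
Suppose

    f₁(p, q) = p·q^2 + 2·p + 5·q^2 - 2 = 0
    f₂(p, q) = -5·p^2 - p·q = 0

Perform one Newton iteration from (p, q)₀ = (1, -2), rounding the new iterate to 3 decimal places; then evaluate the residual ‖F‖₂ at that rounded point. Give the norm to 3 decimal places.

At (1, -2): F = (24.000, -3.000).
Jacobian J = [[q^2 + 2, 2·p·q + 10·q], [-10·p - q, -p]].
At the point, J = [[6.000, -24.000], [-8.000, -1.000]] (det J = -198.000).
Solving J·Δ = −F gives Δ = (-0.485, 0.879).
Then the next iterate is (p, q)₁ = (0.515, -1.121).
Re-evaluating at (0.515, -1.121): F = (5.96038, -0.74881), so ‖F‖₂ = 6.007.

6.007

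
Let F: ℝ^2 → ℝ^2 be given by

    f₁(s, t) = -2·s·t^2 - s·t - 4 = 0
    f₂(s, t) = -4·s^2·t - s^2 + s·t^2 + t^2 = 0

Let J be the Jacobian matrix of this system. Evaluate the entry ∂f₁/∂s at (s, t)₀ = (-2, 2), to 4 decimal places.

∂f₁/∂s = -2·t^2 - t.
At (-2, 2) this is -10.0000.

-10.0000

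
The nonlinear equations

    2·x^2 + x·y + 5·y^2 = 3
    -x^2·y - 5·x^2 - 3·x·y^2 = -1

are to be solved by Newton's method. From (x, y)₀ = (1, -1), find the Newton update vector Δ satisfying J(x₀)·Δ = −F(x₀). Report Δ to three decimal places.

(-0.464, 0.179)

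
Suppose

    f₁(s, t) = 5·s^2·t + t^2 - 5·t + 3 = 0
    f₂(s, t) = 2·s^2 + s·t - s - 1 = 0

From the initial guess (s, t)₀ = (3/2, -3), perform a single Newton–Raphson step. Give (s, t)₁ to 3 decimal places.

(1.360, -1.147)

At (3/2, -3): F = (-6.750, -2.500).
Jacobian J = [[10·s·t, 5·s^2 + 2·t - 5], [4·s + t - 1, s]].
At the point, J = [[-45.000, 0.250], [2.000, 1.500]] (det J = -68.000).
Solving J·Δ = −F gives Δ = (-0.140, 1.853).
Then the next iterate is (s, t)₁ = (1.360, -1.147).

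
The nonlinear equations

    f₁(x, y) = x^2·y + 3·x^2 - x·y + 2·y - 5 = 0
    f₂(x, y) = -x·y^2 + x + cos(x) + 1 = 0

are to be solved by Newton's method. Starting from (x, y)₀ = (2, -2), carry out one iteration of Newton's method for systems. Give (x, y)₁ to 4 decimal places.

At (2, -2): F = (-1.0000, -5.416147).
Jacobian J = [[2·x·y + 6·x - y, x^2 - x + 2], [-y^2 - sin(x) + 1, -2·x·y]].
At the point, J = [[6.0000, 4.0000], [-3.909297, 8.0000]] (det J = 63.637190).
Solving J·Δ = −F gives Δ = (-0.2147, 0.5721).
Then the next iterate is (x, y)₁ = (1.7853, -1.4279).

(1.7853, -1.4279)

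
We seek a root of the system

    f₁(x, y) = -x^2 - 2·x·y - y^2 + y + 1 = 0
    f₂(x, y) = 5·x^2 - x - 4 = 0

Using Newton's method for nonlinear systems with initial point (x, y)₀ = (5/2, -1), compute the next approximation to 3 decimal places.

(1.469, -0.578)

At (5/2, -1): F = (-2.250, 24.750).
Jacobian J = [[-2·x - 2·y, -2·x - 2·y + 1], [10·x - 1, 0]].
At the point, J = [[-3.000, -2.000], [24.000, 0.000]] (det J = 48.000).
Solving J·Δ = −F gives Δ = (-1.031, 0.422).
Then the next iterate is (x, y)₁ = (1.469, -0.578).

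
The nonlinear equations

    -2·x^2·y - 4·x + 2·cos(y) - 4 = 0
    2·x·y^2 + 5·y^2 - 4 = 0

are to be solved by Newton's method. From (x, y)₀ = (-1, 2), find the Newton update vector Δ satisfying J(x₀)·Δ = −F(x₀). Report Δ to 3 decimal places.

(0.349, -0.900)

At (-1, 2): F = (-4.83229, 8.000).
Jacobian J = [[-4·x·y - 4, -2·x^2 - 2·sin(y)], [2·y^2, 4·x·y + 10·y]].
At the point, J = [[4.000, -3.81859], [8.000, 12.000]] (det J = 78.54876).
Solving J·Δ = −F gives Δ = (0.349, -0.900).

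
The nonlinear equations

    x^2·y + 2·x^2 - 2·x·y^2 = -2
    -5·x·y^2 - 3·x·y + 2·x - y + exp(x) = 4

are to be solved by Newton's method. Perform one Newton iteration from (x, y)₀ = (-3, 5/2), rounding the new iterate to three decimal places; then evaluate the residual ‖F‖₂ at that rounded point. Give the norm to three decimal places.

At (-3, 5/2): F = (80.000, 103.79979).
Jacobian J = [[2·x·y + 4·x - 2·y^2, x^2 - 4·x·y], [-5·y^2 - 3·y + exp(x) + 2, -10·x·y - 3·x - 1]].
At the point, J = [[-39.500, 39.000], [-36.70021, 83.000]] (det J = -1847.19170).
Solving J·Δ = −F gives Δ = (1.403, -0.630).
Then the next iterate is (x, y)₁ = (-1.597, 1.870).
Re-evaluating at (-1.597, 1.870): F = (23.03918, 28.02042), so ‖F‖₂ = 36.276.

36.276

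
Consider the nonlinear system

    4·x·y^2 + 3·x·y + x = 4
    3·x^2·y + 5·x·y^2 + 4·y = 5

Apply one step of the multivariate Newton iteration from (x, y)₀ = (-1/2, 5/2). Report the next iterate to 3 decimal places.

At (-1/2, 5/2): F = (-20.750, -8.750).
Jacobian J = [[4·y^2 + 3·y + 1, 8·x·y + 3·x], [6·x·y + 5·y^2, 3·x^2 + 10·x·y + 4]].
At the point, J = [[33.500, -11.500], [23.750, -7.750]] (det J = 13.500).
Solving J·Δ = −F gives Δ = (-4.458, -14.792).
Then the next iterate is (x, y)₁ = (-4.958, -12.292).

(-4.958, -12.292)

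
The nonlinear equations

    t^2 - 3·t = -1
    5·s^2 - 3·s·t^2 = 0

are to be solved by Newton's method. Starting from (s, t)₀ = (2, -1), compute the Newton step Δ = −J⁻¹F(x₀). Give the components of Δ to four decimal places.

(-1.5294, 1.0000)

At (2, -1): F = (5.0000, 14.0000).
Jacobian J = [[0, 2·t - 3], [10·s - 3·t^2, -6·s·t]].
At the point, J = [[0.0000, -5.0000], [17.0000, 12.0000]] (det J = 85.0000).
Solving J·Δ = −F gives Δ = (-1.5294, 1.0000).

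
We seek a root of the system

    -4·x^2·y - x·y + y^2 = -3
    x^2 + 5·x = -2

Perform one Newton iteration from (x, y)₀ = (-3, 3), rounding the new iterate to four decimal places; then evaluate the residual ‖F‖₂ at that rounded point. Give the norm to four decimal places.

At (-3, 3): F = (-87.0000, -4.0000).
Jacobian J = [[-8·x·y - y, -4·x^2 - x + 2·y], [2·x + 5, 0]].
At the point, J = [[69.0000, -27.0000], [-1.0000, 0.0000]] (det J = -27.0000).
Solving J·Δ = −F gives Δ = (-4.0000, -13.4444).
Then the next iterate is (x, y)₁ = (-7.0000, -10.4444).
Re-evaluating at (-7.0000, -10.4444): F = (2086.077091, 16.0000), so ‖F‖₂ = 2086.1384.

2086.1384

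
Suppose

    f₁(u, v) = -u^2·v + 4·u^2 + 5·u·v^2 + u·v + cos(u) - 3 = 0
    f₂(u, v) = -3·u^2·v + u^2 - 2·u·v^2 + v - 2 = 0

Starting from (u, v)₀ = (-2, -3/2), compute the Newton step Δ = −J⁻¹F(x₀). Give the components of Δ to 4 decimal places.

(0.7124, 0.3748)

At (-2, -3/2): F = (-0.916147, 27.5000).
Jacobian J = [[-2·u·v + 8·u + 5·v^2 + v - sin(u), -u^2 + 10·u·v + u], [-6·u·v + 2·u - 2·v^2, -3·u^2 - 4·u·v + 1]].
At the point, J = [[-11.340703, 24.0000], [-26.5000, -23.0000]] (det J = 896.836159).
Solving J·Δ = −F gives Δ = (0.7124, 0.3748).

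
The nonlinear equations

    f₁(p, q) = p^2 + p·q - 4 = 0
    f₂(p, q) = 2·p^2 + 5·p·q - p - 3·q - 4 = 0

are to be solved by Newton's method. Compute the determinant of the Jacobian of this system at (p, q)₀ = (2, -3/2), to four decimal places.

18.5000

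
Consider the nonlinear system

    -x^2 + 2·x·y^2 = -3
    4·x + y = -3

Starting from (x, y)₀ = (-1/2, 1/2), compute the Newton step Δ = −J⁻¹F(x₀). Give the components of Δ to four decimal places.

At (-1/2, 1/2): F = (2.5000, 1.5000).
Jacobian J = [[-2·x + 2·y^2, 4·x·y], [4, 1]].
At the point, J = [[1.5000, -1.0000], [4.0000, 1.0000]] (det J = 5.5000).
Solving J·Δ = −F gives Δ = (-0.7273, 1.4091).

(-0.7273, 1.4091)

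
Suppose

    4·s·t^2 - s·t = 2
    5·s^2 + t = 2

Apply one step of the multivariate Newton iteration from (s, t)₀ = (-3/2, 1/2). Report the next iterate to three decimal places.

At (-3/2, 1/2): F = (-2.750, 9.750).
Jacobian J = [[4·t^2 - t, 8·s·t - s], [10·s, 1]].
At the point, J = [[0.500, -4.500], [-15.000, 1.000]] (det J = -67.000).
Solving J·Δ = −F gives Δ = (0.614, -0.543).
Then the next iterate is (s, t)₁ = (-0.886, -0.043).

(-0.886, -0.043)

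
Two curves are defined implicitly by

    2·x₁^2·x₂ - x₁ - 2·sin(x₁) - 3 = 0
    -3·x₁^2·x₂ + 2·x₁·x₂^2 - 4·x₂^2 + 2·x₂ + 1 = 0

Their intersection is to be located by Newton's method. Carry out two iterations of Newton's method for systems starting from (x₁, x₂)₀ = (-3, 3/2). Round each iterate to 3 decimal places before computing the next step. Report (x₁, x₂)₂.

(-1.067, 0.855)

At (-3, 3/2): F = (27.28224, -59.000).
Jacobian J = [[4·x₁·x₂ - 2·cos(x₁) - 1, 2·x₁^2], [-6·x₁·x₂ + 2·x₂^2, -3·x₁^2 + 4·x₁·x₂ - 8·x₂ + 2]].
At the point, J = [[-17.02002, 18.000], [31.500, -55.000]] (det J = 369.10083).
Solving J·Δ = −F gives Δ = (1.188, -0.392).
Then the next iterate is (x₁, x₂)₁ = (-1.812, 1.108).
Round to (-1.812, 1.108) and repeat: F = (8.02999, -17.05755), J = [[-8.55304, 6.56669], [14.50150, -24.74482]].
Δ = (0.745, -0.253), so (x₁, x₂)₂ = (-1.067, 0.855).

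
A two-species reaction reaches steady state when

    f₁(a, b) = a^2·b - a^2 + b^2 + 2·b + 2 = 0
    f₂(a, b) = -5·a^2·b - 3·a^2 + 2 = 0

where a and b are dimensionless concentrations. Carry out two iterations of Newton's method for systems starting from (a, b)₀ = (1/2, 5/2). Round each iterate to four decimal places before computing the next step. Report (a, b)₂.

At (1/2, 5/2): F = (13.6250, -1.8750).
Jacobian J = [[2·a·b - 2·a, a^2 + 2·b + 2], [-10·a·b - 6·a, -5·a^2]].
At the point, J = [[1.5000, 7.2500], [-15.5000, -1.2500]] (det J = 110.5000).
Solving J·Δ = −F gives Δ = (0.0311, -1.8857).
Then the next iterate is (a, b)₁ = (0.5311, 0.6143).
Round to (0.5311, 0.6143) and repeat: F = (3.497171, 0.287429), J = [[-0.409691, 3.510667], [-6.449147, -1.410336]].
Δ = (0.2559, -0.9663), so (a, b)₂ = (0.7870, -0.3520).

(0.7870, -0.3520)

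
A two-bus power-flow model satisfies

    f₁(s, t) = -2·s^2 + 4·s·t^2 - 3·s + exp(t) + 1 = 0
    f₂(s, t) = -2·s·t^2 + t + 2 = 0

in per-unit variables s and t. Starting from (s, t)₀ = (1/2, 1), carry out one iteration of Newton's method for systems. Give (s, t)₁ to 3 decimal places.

(1.688, 0.623)

At (1/2, 1): F = (3.71828, 2.000).
Jacobian J = [[-4·s + 4·t^2 - 3, 8·s·t + exp(t)], [-2·t^2, -4·s·t + 1]].
At the point, J = [[-1.000, 6.71828], [-2.000, -1.000]] (det J = 14.43656).
Solving J·Δ = −F gives Δ = (1.188, -0.377).
Then the next iterate is (s, t)₁ = (1.688, 0.623).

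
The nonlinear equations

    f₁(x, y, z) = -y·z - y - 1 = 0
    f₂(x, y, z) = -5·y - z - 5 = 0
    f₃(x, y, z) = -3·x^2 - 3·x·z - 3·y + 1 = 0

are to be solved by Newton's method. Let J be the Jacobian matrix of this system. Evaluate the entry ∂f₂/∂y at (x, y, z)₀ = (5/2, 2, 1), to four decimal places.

-5.0000

∂f₂/∂y = -5.
At (5/2, 2, 1) this is -5.0000.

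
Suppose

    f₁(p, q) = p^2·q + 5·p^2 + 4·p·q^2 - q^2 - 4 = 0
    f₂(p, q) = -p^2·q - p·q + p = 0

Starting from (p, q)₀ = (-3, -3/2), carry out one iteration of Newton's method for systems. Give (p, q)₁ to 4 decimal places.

(-2.2773, -1.2829)

At (-3, -3/2): F = (-1.7500, 6.0000).
Jacobian J = [[2·p·q + 10·p + 4·q^2, p^2 + 8·p·q - 2·q], [-2·p·q - q + 1, -p^2 - p]].
At the point, J = [[-12.0000, 48.0000], [-6.5000, -6.0000]] (det J = 384.0000).
Solving J·Δ = −F gives Δ = (0.7227, 0.2171).
Then the next iterate is (p, q)₁ = (-2.2773, -1.2829).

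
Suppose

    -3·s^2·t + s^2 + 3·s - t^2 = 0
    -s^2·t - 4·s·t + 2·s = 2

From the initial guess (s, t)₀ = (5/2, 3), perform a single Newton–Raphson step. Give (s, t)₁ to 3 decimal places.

At (5/2, 3): F = (-51.500, -45.750).
Jacobian J = [[-6·s·t + 2·s + 3, -3·s^2 - 2·t], [-2·s·t - 4·t + 2, -s^2 - 4·s]].
At the point, J = [[-37.000, -24.750], [-25.000, -16.250]] (det J = -17.500).
Solving J·Δ = −F gives Δ = (-16.882, 23.157).
Then the next iterate is (s, t)₁ = (-14.382, 26.157).

(-14.382, 26.157)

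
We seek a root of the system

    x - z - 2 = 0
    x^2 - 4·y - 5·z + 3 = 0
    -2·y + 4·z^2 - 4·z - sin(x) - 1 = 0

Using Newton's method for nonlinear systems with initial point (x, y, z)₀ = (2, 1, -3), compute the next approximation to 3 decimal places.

At (2, 1, -3): F = (3.000, 18.000, 44.09070).
Jacobian J = [[1, 0, -1], [2·x, -4, -5], [-cos(x), -2, 8·z - 4]].
At the point, J = [[1.000, 0.000, -1.000], [4.000, -4.000, -5.000], [0.41615, -2.000, -28.000]] (det J = 108.33541).
Solving J·Δ = −F gives Δ = (-1.529, 1.132, 1.471).
Then the next iterate is (x, y, z)₁ = (0.471, 2.132, -1.529).

(0.471, 2.132, -1.529)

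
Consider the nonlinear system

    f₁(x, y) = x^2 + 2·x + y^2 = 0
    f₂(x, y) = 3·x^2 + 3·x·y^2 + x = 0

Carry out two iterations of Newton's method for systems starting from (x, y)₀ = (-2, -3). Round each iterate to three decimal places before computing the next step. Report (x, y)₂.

(-2.753, -1.065)

At (-2, -3): F = (9.000, -44.000).
Jacobian J = [[2·x + 2, 2·y], [6·x + 3·y^2 + 1, 6·x·y]].
At the point, J = [[-2.000, -6.000], [16.000, 36.000]] (det J = 24.000).
Solving J·Δ = −F gives Δ = (-2.500, 2.333).
Then the next iterate is (x, y)₁ = (-4.500, -0.667).
Round to (-4.500, -0.667) and repeat: F = (11.69489, 50.24400), J = [[-7.000, -1.334], [-24.66533, 18.009]].
Δ = (1.747, -0.398), so (x, y)₂ = (-2.753, -1.065).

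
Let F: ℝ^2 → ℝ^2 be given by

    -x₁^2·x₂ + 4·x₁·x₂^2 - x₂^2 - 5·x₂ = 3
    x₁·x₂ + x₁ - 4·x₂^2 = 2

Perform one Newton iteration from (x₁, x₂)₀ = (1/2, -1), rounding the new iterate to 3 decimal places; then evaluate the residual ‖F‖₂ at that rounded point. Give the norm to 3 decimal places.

2.043

At (1/2, -1): F = (3.250, -6.000).
Jacobian J = [[-2·x₁·x₂ + 4·x₂^2, -x₁^2 + 8·x₁·x₂ - 2·x₂ - 5], [x₂ + 1, x₁ - 8·x₂]].
At the point, J = [[5.000, -7.250], [0.000, 8.500]] (det J = 42.500).
Solving J·Δ = −F gives Δ = (0.374, 0.706).
Then the next iterate is (x₁, x₂)₁ = (0.874, -0.294).
Re-evaluating at (0.874, -0.294): F = (-1.08968, -1.72870), so ‖F‖₂ = 2.043.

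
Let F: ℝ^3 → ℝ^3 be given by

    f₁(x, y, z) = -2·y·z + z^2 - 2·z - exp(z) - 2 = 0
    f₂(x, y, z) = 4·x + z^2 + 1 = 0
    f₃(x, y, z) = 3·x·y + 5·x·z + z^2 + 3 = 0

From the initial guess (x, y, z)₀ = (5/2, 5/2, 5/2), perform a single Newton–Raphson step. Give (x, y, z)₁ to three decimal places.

(1.018, 3.836, 0.236)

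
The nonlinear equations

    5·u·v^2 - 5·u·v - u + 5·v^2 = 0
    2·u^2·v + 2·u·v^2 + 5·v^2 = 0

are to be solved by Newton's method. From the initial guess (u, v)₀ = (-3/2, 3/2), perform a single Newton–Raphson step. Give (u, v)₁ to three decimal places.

At (-3/2, 3/2): F = (7.125, 11.250).
Jacobian J = [[5·v^2 - 5·v - 1, 10·u·v - 5·u + 10·v], [4·u·v + 2·v^2, 2·u^2 + 4·u·v + 10·v]].
At the point, J = [[2.750, 0.000], [-4.500, 10.500]] (det J = 28.875).
Solving J·Δ = −F gives Δ = (-2.591, -2.182).
Then the next iterate is (u, v)₁ = (-4.091, -0.682).

(-4.091, -0.682)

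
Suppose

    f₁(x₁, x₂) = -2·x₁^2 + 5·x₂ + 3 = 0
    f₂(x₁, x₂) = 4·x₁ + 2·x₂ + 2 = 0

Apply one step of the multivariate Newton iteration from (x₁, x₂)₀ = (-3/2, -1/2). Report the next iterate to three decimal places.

(0.625, -2.250)

At (-3/2, -1/2): F = (-4.000, -5.000).
Jacobian J = [[-4·x₁, 5], [4, 2]].
At the point, J = [[6.000, 5.000], [4.000, 2.000]] (det J = -8.000).
Solving J·Δ = −F gives Δ = (2.125, -1.750).
Then the next iterate is (x₁, x₂)₁ = (0.625, -2.250).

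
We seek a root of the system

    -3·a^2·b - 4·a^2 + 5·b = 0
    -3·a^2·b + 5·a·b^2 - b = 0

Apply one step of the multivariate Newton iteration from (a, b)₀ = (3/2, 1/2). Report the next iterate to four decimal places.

At (3/2, 1/2): F = (-9.8750, -2.0000).
Jacobian J = [[-6·a·b - 8·a, -3·a^2 + 5], [-6·a·b + 5·b^2, -3·a^2 + 10·a·b - 1]].
At the point, J = [[-16.5000, -1.7500], [-3.2500, -0.2500]] (det J = -1.5625).
Solving J·Δ = −F gives Δ = (-0.6600, 0.5800).
Then the next iterate is (a, b)₁ = (0.8400, 1.0800).

(0.8400, 1.0800)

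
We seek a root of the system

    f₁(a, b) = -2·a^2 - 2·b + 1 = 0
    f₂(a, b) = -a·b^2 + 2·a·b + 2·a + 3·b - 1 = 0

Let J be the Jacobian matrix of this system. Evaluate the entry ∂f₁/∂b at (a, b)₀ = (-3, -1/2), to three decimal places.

-2.000

∂f₁/∂b = -2.
At (-3, -1/2) this is -2.000.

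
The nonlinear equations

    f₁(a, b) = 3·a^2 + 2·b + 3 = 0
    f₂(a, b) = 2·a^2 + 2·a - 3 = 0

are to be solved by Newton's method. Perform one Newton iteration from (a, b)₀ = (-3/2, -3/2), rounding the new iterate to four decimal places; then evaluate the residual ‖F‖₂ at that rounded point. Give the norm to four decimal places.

0.5070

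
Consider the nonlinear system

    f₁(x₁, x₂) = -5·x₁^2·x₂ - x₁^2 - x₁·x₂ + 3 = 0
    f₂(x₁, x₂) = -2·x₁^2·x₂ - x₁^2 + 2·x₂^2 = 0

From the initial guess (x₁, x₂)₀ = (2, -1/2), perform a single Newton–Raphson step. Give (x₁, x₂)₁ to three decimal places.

(0.631, -0.450)

At (2, -1/2): F = (10.000, 0.500).
Jacobian J = [[-10·x₁·x₂ - 2·x₁ - x₂, -5·x₁^2 - x₁], [-4·x₁·x₂ - 2·x₁, -2·x₁^2 + 4·x₂]].
At the point, J = [[6.500, -22.000], [0.000, -10.000]] (det J = -65.000).
Solving J·Δ = −F gives Δ = (-1.369, 0.050).
Then the next iterate is (x₁, x₂)₁ = (0.631, -0.450).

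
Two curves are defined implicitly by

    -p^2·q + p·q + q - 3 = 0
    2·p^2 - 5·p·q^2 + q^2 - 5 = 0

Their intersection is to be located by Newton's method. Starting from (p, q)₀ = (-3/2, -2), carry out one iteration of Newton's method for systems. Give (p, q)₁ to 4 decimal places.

At (-3/2, -2): F = (2.5000, 33.5000).
Jacobian J = [[-2·p·q + q, -p^2 + p + 1], [4·p - 5·q^2, -10·p·q + 2·q]].
At the point, J = [[-8.0000, -2.7500], [-26.0000, -34.0000]] (det J = 200.5000).
Solving J·Δ = −F gives Δ = (-0.0355, 1.0125).
Then the next iterate is (p, q)₁ = (-1.5355, -0.9875).

(-1.5355, -0.9875)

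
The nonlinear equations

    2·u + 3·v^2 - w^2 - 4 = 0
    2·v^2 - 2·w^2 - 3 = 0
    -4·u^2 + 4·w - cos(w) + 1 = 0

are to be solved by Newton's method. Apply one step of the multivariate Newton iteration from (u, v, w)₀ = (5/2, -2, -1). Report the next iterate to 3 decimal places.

(1.272, -0.994, 0.261)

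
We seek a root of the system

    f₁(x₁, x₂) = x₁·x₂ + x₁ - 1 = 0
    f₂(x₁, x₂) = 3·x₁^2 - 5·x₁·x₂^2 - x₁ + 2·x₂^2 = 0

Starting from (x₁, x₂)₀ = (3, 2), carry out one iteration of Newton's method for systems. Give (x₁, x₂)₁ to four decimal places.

(0.7415, 1.5918)

At (3, 2): F = (8.0000, -28.0000).
Jacobian J = [[x₂ + 1, x₁], [6·x₁ - 5·x₂^2 - 1, -10·x₁·x₂ + 4·x₂]].
At the point, J = [[3.0000, 3.0000], [-3.0000, -52.0000]] (det J = -147.0000).
Solving J·Δ = −F gives Δ = (-2.2585, -0.4082).
Then the next iterate is (x₁, x₂)₁ = (0.7415, 1.5918).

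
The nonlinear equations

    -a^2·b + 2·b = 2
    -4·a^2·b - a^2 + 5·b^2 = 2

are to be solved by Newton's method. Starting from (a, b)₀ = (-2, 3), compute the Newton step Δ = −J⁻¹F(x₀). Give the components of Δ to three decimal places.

At (-2, 3): F = (-8.000, -9.000).
Jacobian J = [[-2·a·b, -a^2 + 2], [-8·a·b - 2·a, -4·a^2 + 10·b]].
At the point, J = [[12.000, -2.000], [52.000, 14.000]] (det J = 272.000).
Solving J·Δ = −F gives Δ = (0.478, -1.132).

(0.478, -1.132)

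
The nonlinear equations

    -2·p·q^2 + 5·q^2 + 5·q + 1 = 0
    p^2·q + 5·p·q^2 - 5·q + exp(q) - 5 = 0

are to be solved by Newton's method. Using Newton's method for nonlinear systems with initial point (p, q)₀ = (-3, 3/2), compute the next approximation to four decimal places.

(-1.2236, 0.8354)

At (-3, 3/2): F = (33.2500, -28.268311).
Jacobian J = [[-2·q^2, -4·p·q + 10·q + 5], [2·p·q + 5·q^2, p^2 + 10·p·q + exp(q) - 5]].
At the point, J = [[-4.5000, 38.0000], [2.2500, -36.518311]] (det J = 78.832399).
Solving J·Δ = −F gives Δ = (1.7764, -0.6646).
Then the next iterate is (p, q)₁ = (-1.2236, 0.8354).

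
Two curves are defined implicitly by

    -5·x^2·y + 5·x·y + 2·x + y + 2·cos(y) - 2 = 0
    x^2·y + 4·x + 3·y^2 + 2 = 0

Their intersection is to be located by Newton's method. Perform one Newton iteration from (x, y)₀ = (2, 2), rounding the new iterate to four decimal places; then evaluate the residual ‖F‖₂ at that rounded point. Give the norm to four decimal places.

At (2, 2): F = (-16.832294, 30.0000).
Jacobian J = [[-10·x·y + 5·y + 2, -5·x^2 + 5·x - 2·sin(y) + 1], [2·x·y + 4, x^2 + 6·y]].
At the point, J = [[-28.0000, -10.818595], [12.0000, 16.0000]] (det J = -318.176862).
Solving J·Δ = −F gives Δ = (0.1736, -2.0052).
Then the next iterate is (x, y)₁ = (2.1736, -0.0052).
Re-evaluating at (2.1736, -0.0052): F = (4.408297, 10.669914), so ‖F‖₂ = 11.5447.

11.5447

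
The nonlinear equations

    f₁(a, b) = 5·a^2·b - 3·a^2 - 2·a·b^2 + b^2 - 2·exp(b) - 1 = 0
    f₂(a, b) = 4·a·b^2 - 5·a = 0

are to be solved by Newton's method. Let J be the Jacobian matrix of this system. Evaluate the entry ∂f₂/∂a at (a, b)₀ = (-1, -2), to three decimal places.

11.000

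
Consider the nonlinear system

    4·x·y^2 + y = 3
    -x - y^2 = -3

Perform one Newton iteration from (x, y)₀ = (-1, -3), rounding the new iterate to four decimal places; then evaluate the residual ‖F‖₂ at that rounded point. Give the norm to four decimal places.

At (-1, -3): F = (-42.0000, -5.0000).
Jacobian J = [[4·y^2, 8·x·y + 1], [-1, -2·y]].
At the point, J = [[36.0000, 25.0000], [-1.0000, 6.0000]] (det J = 241.0000).
Solving J·Δ = −F gives Δ = (0.5270, 0.9212).
Then the next iterate is (x, y)₁ = (-0.4730, -2.0788).
Re-evaluating at (-0.4730, -2.0788): F = (-13.254907, -0.848409), so ‖F‖₂ = 13.2820.

13.2820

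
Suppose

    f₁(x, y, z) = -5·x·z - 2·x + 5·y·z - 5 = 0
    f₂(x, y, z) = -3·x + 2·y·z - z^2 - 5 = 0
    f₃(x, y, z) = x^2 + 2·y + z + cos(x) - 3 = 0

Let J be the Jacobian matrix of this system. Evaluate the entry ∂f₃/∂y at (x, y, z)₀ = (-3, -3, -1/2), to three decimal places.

∂f₃/∂y = 2.
At (-3, -3, -1/2) this is 2.000.

2.000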